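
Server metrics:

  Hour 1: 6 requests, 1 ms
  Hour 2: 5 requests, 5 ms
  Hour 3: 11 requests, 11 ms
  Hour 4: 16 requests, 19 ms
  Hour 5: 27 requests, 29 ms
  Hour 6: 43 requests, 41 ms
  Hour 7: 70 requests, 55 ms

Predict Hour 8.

Requests goes 6, 5, 11, 16, 27, 43, 70 → 113 (each term is the sum of the two before it).
Ms: differences are 4, 6, 8, … (increasing by 2 each time), so 1, 5, 11, 19, 29, 41, 55 → 71.
Combining the parts gives 113 requests, 71 ms.

113 requests, 71 ms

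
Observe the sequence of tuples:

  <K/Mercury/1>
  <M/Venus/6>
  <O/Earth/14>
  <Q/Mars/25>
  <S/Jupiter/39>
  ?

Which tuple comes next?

Letter: K, M, O, Q, S → U (letters move forward 2 places in the alphabet).
Planet: Mercury, Venus, Earth, Mars, Jupiter → Saturn (runs through the planets Mercury→Neptune).
Third component: 1, 6, 14, 25, 39 → 56 (differences are 5, 8, 11, … (increasing by 3 each time)).
Putting it together: <U/Saturn/56>.

<U/Saturn/56>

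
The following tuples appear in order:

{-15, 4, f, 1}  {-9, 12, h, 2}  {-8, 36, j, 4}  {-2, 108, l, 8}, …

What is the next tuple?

{-1, 324, n, 16}

First part: alternating steps +6, +1, +6, +1, …; -15, -9, -8, -2 → -1.
Second part: ×3 each step, so 4, 12, 36, 108 → 324.
Letter goes f, h, j, l → n (letters move forward 2 places in the alphabet).
Fourth part: 1, 2, 4, 8 → 16 (×2 each step).
Putting it together: {-1, 324, n, 16}.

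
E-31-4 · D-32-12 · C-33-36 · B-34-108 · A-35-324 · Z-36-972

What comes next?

For the letter, letters move back 1 place in the alphabet, wrapping A→Z: E, D, C, B, A, Z → Y.
Second component — +1 each step: 31, 32, 33, 34, 35, 36 → 37.
For the third component, ×3 each step: 4, 12, 36, 108, 324, 972 → 2916.
Combining the parts gives Y-37-2916.

Y-37-2916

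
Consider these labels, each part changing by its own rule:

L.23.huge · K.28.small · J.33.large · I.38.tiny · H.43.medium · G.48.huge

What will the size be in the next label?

small

Letter — letters move back 1 place in the alphabet: L, K, J, I, H, G → F.
Second component: +5 each step, so 23, 28, 33, 38, 43, 48 → 53.
For the size, repeats huge → small → large → tiny → medium: huge, small, large, tiny, medium, huge → small.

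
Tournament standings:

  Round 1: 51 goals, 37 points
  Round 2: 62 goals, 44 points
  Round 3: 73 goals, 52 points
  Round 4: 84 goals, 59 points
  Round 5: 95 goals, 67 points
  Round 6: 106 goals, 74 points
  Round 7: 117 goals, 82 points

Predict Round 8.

128 goals, 89 points

Goals goes 51, 62, 73, 84, 95, 106, 117 → 128 (+11 each step).
Points: 37, 44, 52, 59, 67, 74, 82 → 89 (alternating steps +7, +8, +7, +8, …).
So the next record is 128 goals, 89 points.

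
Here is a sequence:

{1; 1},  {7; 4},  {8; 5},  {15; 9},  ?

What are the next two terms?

First part: 1, 7, 8, 15 → 23 → 38 (each term is the sum of the two before it).
Second part: 1, 4, 5, 9 → 14 → 23 (each term is the sum of the two before it).
So the next two terms are {23; 14} and {38; 23}.

{23; 14}, {38; 23}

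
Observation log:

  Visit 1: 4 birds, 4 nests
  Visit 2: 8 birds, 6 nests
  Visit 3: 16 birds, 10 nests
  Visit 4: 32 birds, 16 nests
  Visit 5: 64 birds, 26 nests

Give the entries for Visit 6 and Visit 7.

Birds — ×2 each step: 4, 8, 16, 32, 64 → 128 → 256.
For the nests, each term is the sum of the two before it: 4, 6, 10, 16, 26 → 42 → 68.
So the next two records are 128 birds, 42 nests and 256 birds, 68 nests.

128 birds, 42 nests; 256 birds, 68 nests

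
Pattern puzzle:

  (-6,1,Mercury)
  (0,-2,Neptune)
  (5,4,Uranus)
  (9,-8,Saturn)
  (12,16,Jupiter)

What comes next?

(14,-32,Mars)

For the first coordinate, differences are 6, 5, 4, … (decreasing by 1 each time): -6, 0, 5, 9, 12 → 14.
Second coordinate: ×(-2) each step; 1, -2, 4, -8, 16 → -32.
Planet — runs backward through the planets Mercury→Neptune: Mercury, Neptune, Uranus, Saturn, Jupiter → Mars.
So the next element is (14,-32,Mars).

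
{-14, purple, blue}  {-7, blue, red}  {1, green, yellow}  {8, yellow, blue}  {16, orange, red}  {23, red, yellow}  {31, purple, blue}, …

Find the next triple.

{38, blue, red}

First slot: -14, -7, 1, 8, 16, 23, 31 → 38 (alternating steps +7, +8, +7, +8, …).
First colour: repeats purple → blue → green → yellow → orange → red; purple, blue, green, yellow, orange, red, purple → blue.
Second colour goes blue, red, yellow, blue, red, yellow, blue → red (repeats blue → red → yellow).
Putting it together: {38, blue, red}.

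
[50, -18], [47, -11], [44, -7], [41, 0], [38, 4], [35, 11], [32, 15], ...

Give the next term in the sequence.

[29, 22]

First slot — −3 each step: 50, 47, 44, 41, 38, 35, 32 → 29.
Second slot: -18, -11, -7, 0, 4, 11, 15 → 22 (alternating steps +7, +4, +7, +4, …).
So the next term is [29, 22].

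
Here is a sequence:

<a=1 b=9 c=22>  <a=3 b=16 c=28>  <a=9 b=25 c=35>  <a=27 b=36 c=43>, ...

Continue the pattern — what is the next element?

<a=81 b=49 c=52>

A — ×3 each step: 1, 3, 9, 27 → 81.
B: perfect squares: 3², 4², 5², …, so 9, 16, 25, 36 → 49.
C — differences are 6, 7, 8, … (increasing by 1 each time): 22, 28, 35, 43 → 52.
So the next element is <a=81 b=49 c=52>.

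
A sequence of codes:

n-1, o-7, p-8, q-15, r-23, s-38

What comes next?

t-61

Letter: letters move forward 1 place in the alphabet; n, o, p, q, r, s → t.
Second component — each term is the sum of the two before it: 1, 7, 8, 15, 23, 38 → 61.
Putting it together: t-61.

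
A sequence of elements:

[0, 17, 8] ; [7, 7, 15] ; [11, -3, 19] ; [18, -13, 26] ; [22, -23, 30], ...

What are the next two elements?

First entry goes 0, 7, 11, 18, 22 → 29 → 33 (alternating steps +7, +4, +7, +4, …).
For the second entry, −10 each step: 17, 7, -3, -13, -23 → -33 → -43.
Third entry: always 8 more than the first entry; 8, 15, 19, 26, 30 → 37 → 41.
Putting the parts together: [29, -33, 37] and then [33, -43, 41].

[29, -33, 37], [33, -43, 41]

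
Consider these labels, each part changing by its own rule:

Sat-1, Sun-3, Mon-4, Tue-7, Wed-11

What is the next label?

Day: runs through the weekdays Mon→Sun, so Sat, Sun, Mon, Tue, Wed → Thu.
Second component: each term is the sum of the two before it, so 1, 3, 4, 7, 11 → 18.
So the next label is Thu-18.

Thu-18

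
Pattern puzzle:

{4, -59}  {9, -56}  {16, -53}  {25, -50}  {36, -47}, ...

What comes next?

{49, -44}

For the first part, perfect squares: 2², 3², 4², …: 4, 9, 16, 25, 36 → 49.
Second part: +3 each step, so -59, -56, -53, -50, -47 → -44.
Putting it together: {49, -44}.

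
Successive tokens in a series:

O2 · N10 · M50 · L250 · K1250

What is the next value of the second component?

Second component goes 2, 10, 50, 250, 1250 → 6250 (×5 each step).

6250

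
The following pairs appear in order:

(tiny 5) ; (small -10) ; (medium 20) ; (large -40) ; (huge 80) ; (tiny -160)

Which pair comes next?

(small 320)

For the size, repeats tiny → small → medium → large → huge: tiny, small, medium, large, huge, tiny → small.
Second component — ×(-2) each step: 5, -10, 20, -40, 80, -160 → 320.
Combining the parts gives (small 320).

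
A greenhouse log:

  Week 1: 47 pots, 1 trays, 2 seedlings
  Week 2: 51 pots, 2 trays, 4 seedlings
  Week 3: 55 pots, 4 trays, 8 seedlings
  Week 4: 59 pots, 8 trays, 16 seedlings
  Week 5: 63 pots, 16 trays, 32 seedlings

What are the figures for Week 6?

67 pots, 32 trays, 64 seedlings

Pots goes 47, 51, 55, 59, 63 → 67 (+4 each step).
Trays: 1, 2, 4, 8, 16 → 32 (×2 each step).
Seedlings: 2, 4, 8, 16, 32 → 64 (always 2 × the trays).
Putting it together: 67 pots, 32 trays, 64 seedlings.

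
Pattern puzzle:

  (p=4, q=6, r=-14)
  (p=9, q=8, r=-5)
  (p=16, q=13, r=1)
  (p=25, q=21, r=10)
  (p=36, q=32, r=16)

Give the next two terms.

(p=49, q=46, r=25), (p=64, q=63, r=31)

P: 4, 9, 16, 25, 36 → 49 → 64 (perfect squares: 2², 3², 4², …).
Q: 6, 8, 13, 21, 32 → 46 → 63 (differences are 2, 5, 8, … (increasing by 3 each time)).
R: alternating steps +9, +6, +9, +6, …; -14, -5, 1, 10, 16 → 25 → 31.
Putting the parts together: (p=49, q=46, r=25) and then (p=64, q=63, r=31).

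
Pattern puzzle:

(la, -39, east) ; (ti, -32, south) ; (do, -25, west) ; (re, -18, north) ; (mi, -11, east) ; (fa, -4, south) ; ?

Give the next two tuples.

Note — runs through the solfège scale do→ti: la, ti, do, re, mi, fa → sol → la.
For the second component, +7 each step: -39, -32, -25, -18, -11, -4 → 3 → 10.
Direction: repeats east → south → west → north; east, south, west, north, east, south → west → north.
Putting the parts together: (sol, 3, west) and then (la, 10, north).

(sol, 3, west), (la, 10, north)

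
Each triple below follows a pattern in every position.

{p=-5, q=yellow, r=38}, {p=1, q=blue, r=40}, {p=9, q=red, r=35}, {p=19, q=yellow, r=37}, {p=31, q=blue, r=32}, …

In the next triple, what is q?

red

P — differences are 6, 8, 10, … (increasing by 2 each time): -5, 1, 9, 19, 31 → 45.
For the q, repeats yellow → blue → red: yellow, blue, red, yellow, blue → red.
R: alternating steps +2, −5, +2, −5, …; 38, 40, 35, 37, 32 → 34.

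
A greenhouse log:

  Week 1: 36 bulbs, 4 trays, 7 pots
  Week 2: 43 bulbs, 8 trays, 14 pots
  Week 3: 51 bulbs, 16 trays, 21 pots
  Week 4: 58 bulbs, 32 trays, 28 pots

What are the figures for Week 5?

Bulbs: alternating steps +7, +8, +7, +8, …, so 36, 43, 51, 58 → 66.
Trays goes 4, 8, 16, 32 → 64 (×2 each step).
For the pots, +7 each step: 7, 14, 21, 28 → 35.
Putting it together: 66 bulbs, 64 trays, 35 pots.

66 bulbs, 64 trays, 35 pots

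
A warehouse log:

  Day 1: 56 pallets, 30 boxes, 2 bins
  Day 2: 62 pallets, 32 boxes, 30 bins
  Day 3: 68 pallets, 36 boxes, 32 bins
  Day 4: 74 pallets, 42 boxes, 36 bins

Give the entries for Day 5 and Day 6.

80 pallets, 50 boxes, 42 bins; 86 pallets, 60 boxes, 50 bins

Pallets — +6 each step: 56, 62, 68, 74 → 80 → 86.
Boxes: 30, 32, 36, 42 → 50 → 60 (differences are 2, 4, 6, … (increasing by 2 each time)).
Bins — always the previous value of the boxes: 2, 30, 32, 36 → 42 → 50.
So the next two records are 80 pallets, 50 boxes, 42 bins and 86 pallets, 60 boxes, 50 bins.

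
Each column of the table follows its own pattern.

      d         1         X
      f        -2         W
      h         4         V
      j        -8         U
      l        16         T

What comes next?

n  -32  S

First letter: d, f, h, j, l → n (letters move forward 2 places in the alphabet).
For the second component, ×(-2) each step: 1, -2, 4, -8, 16 → -32.
Second letter: letters move back 1 place in the alphabet, so X, W, V, U, T → S.
Putting it together: n  -32  S.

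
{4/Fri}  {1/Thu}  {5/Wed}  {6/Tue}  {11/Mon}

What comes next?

{17/Sun}

First entry: 4, 1, 5, 6, 11 → 17 (each term is the sum of the two before it).
Day goes Fri, Thu, Wed, Tue, Mon → Sun (runs backward through the weekdays Mon→Sun).
Putting it together: {17/Sun}.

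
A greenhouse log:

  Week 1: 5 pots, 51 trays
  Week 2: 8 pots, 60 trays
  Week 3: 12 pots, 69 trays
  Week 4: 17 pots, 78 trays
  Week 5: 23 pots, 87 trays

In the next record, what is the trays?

Trays — +9 each step: 51, 60, 69, 78, 87 → 96.

96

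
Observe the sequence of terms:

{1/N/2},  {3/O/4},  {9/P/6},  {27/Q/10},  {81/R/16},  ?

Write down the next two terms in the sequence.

First part: ×3 each step; 1, 3, 9, 27, 81 → 243 → 729.
Letter: letters move forward 1 place in the alphabet; N, O, P, Q, R → S → T.
Third part: 2, 4, 6, 10, 16 → 26 → 42 (each term is the sum of the two before it).
Putting the parts together: {243/S/26} and then {729/T/42}.

{243/S/26}, {729/T/42}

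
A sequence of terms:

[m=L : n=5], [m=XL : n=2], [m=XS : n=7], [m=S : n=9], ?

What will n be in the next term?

M: runs through clothing sizes XS→XL; L, XL, XS, S → M.
N: each term is the sum of the two before it, so 5, 2, 7, 9 → 16.

16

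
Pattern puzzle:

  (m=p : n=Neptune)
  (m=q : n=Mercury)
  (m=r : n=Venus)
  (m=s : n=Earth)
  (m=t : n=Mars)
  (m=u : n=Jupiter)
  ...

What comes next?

M: letters move forward 1 place in the alphabet; p, q, r, s, t, u → v.
N: runs through the planets Mercury→Neptune, so Neptune, Mercury, Venus, Earth, Mars, Jupiter → Saturn.
Combining the parts gives (m=v : n=Saturn).

(m=v : n=Saturn)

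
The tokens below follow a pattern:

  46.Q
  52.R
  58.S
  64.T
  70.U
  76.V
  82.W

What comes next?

First component — +6 each step: 46, 52, 58, 64, 70, 76, 82 → 88.
Letter goes Q, R, S, T, U, V, W → X (letters move forward 1 place in the alphabet).
Combining the parts gives 88.X.

88.X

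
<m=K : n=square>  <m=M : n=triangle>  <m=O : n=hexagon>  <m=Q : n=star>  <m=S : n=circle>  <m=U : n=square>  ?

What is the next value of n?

triangle

M goes K, M, O, Q, S, U → W (letters move forward 2 places in the alphabet).
N goes square, triangle, hexagon, star, circle, square → triangle (repeats square → triangle → hexagon → star → circle).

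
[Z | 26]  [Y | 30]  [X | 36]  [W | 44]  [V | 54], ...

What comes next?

Letter — letters move back 1 place in the alphabet: Z, Y, X, W, V → U.
Second slot: differences are 4, 6, 8, … (increasing by 2 each time); 26, 30, 36, 44, 54 → 66.
Putting it together: [U | 66].

[U | 66]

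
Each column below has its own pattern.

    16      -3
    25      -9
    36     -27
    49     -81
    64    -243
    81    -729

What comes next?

First component goes 16, 25, 36, 49, 64, 81 → 100 (perfect squares: 4², 5², 6², …).
Second component goes -3, -9, -27, -81, -243, -729 → -2187 (×3 each step).
Putting it together: 100  -2187.

100  -2187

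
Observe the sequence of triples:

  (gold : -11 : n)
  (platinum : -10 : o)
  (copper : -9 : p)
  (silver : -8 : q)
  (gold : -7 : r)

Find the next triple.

(platinum : -6 : s)

For the metal, repeats gold → platinum → copper → silver: gold, platinum, copper, silver, gold → platinum.
Second component goes -11, -10, -9, -8, -7 → -6 (+1 each step).
Letter: letters move forward 1 place in the alphabet; n, o, p, q, r → s.
Combining the parts gives (platinum : -6 : s).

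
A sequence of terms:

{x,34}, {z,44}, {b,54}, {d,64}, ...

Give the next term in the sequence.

Letter: x, z, b, d → f (letters move forward 2 places in the alphabet, wrapping Z→A).
Second coordinate — +10 each step: 34, 44, 54, 64 → 74.
Putting it together: {f,74}.

{f,74}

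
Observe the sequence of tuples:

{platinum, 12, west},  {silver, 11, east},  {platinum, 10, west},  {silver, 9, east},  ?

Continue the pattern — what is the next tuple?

{platinum, 8, west}

Metal: alternates platinum ↔ silver; platinum, silver, platinum, silver → platinum.
Second part: −1 each step; 12, 11, 10, 9 → 8.
Direction: west, east, west, east → west (alternates west ↔ east).
Putting it together: {platinum, 8, west}.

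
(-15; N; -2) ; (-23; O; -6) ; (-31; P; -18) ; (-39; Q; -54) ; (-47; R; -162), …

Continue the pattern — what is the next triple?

(-55; S; -486)

First coordinate: -15, -23, -31, -39, -47 → -55 (−8 each step).
Letter: letters move forward 1 place in the alphabet, so N, O, P, Q, R → S.
For the third coordinate, ×3 each step: -2, -6, -18, -54, -162 → -486.
Putting it together: (-55; S; -486).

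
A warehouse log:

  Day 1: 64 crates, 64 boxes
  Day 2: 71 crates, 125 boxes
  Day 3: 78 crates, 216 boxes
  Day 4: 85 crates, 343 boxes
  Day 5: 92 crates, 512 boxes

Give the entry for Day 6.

99 crates, 729 boxes

Crates: +7 each step, so 64, 71, 78, 85, 92 → 99.
Boxes: 64, 125, 216, 343, 512 → 729 (perfect cubes: 4³, 5³, 6³, …).
Putting it together: 99 crates, 729 boxes.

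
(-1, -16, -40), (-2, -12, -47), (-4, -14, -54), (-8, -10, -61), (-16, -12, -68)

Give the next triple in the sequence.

(-32, -8, -75)

First value: -1, -2, -4, -8, -16 → -32 (×2 each step).
Second value: -16, -12, -14, -10, -12 → -8 (alternating steps +4, −2, +4, −2, …).
Third value: −7 each step; -40, -47, -54, -61, -68 → -75.
Combining the parts gives (-32, -8, -75).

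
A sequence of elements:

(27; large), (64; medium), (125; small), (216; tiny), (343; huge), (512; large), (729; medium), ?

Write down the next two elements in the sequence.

(1000; small), (1331; tiny)

First value: perfect cubes: 3³, 4³, 5³, …, so 27, 64, 125, 216, 343, 512, 729 → 1000 → 1331.
Size goes large, medium, small, tiny, huge, large, medium → small → tiny (repeats large → medium → small → tiny → huge).
So the next two elements are (1000; small) and (1331; tiny).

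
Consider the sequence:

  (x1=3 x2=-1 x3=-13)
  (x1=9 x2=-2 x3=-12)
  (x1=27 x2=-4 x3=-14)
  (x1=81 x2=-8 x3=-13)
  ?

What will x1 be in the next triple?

X1: 3, 9, 27, 81 → 243 (×3 each step).

243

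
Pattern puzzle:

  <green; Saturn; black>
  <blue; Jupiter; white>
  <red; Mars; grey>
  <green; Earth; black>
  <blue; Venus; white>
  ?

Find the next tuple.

<red; Mercury; grey>

Colour — repeats green → blue → red: green, blue, red, green, blue → red.
Planet: runs backward through the planets Mercury→Neptune; Saturn, Jupiter, Mars, Earth, Venus → Mercury.
Shade: black, white, grey, black, white → grey (repeats black → white → grey).
Putting it together: <red; Mercury; grey>.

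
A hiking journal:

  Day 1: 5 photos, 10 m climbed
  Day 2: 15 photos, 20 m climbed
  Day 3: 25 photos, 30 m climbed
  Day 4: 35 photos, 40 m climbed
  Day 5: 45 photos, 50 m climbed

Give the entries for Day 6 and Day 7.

For the photos, +10 each step: 5, 15, 25, 35, 45 → 55 → 65.
M climbed: always 5 more than the photos, so 10, 20, 30, 40, 50 → 60 → 70.
So the next two rows are 55 photos, 60 m climbed and 65 photos, 70 m climbed.

55 photos, 60 m climbed; 65 photos, 70 m climbed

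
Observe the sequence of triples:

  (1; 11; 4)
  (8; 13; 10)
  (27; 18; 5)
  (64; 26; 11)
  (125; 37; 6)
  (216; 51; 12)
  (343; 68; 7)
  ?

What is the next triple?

(512; 88; 13)

First component: perfect cubes: 1³, 2³, 3³, …; 1, 8, 27, 64, 125, 216, 343 → 512.
Second component: differences are 2, 5, 8, … (increasing by 3 each time); 11, 13, 18, 26, 37, 51, 68 → 88.
Third component — alternating steps +6, −5, +6, −5, …: 4, 10, 5, 11, 6, 12, 7 → 13.
Combining the parts gives (512; 88; 13).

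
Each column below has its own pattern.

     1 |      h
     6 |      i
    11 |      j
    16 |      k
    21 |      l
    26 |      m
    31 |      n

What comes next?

First component: 1, 6, 11, 16, 21, 26, 31 → 36 (+5 each step).
Letter — letters move forward 1 place in the alphabet: h, i, j, k, l, m, n → o.
So the next row is 36  o.

36  o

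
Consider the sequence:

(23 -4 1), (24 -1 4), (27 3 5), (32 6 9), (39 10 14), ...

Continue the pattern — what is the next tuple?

First component: differences are 1, 3, 5, … (increasing by 2 each time), so 23, 24, 27, 32, 39 → 48.
Second component: -4, -1, 3, 6, 10 → 13 (alternating steps +3, +4, +3, +4, …).
Third component: each term is the sum of the two before it; 1, 4, 5, 9, 14 → 23.
So the next tuple is (48 13 23).

(48 13 23)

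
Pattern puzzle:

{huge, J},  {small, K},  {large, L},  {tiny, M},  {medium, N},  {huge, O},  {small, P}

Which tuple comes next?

{large, Q}

Size: repeats huge → small → large → tiny → medium, so huge, small, large, tiny, medium, huge, small → large.
Letter goes J, K, L, M, N, O, P → Q (letters move forward 1 place in the alphabet).
Combining the parts gives {large, Q}.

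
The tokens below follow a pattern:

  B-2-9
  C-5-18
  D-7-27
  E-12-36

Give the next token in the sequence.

Letter goes B, C, D, E → F (letters move forward 1 place in the alphabet).
Second component — each term is the sum of the two before it: 2, 5, 7, 12 → 19.
Third component: +9 each step, so 9, 18, 27, 36 → 45.
So the next token is F-19-45.

F-19-45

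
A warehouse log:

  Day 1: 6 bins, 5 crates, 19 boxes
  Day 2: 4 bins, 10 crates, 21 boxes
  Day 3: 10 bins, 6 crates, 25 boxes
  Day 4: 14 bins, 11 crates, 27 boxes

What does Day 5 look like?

24 bins, 7 crates, 31 boxes

Bins: each term is the sum of the two before it; 6, 4, 10, 14 → 24.
Crates: alternating steps +5, −4, +5, −4, …, so 5, 10, 6, 11 → 7.
Boxes — alternating steps +2, +4, +2, +4, …: 19, 21, 25, 27 → 31.
Combining the parts gives 24 bins, 7 crates, 31 boxes.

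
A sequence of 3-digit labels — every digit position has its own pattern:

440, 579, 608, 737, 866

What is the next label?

First digit — +1 each step, mod 10: 4, 5, 6, 7, 8 → 9.
Second digit — +3 each step, mod 10: 4, 7, 0, 3, 6 → 9.
Third digit — −1 each step, mod 10: 0, 9, 8, 7, 6 → 5.
So the next label is 995.

995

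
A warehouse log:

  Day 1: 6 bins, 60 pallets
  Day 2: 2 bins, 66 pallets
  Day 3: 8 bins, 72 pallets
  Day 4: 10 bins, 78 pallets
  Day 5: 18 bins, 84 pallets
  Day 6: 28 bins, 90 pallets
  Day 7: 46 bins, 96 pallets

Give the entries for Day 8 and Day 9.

74 bins, 102 pallets; 120 bins, 108 pallets

Bins: each term is the sum of the two before it; 6, 2, 8, 10, 18, 28, 46 → 74 → 120.
Pallets: 60, 66, 72, 78, 84, 90, 96 → 102 → 108 (+6 each step).
Putting the parts together: 74 bins, 102 pallets and then 120 bins, 108 pallets.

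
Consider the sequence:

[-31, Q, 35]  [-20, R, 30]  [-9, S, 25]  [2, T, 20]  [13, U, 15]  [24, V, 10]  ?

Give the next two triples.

First coordinate: +11 each step; -31, -20, -9, 2, 13, 24 → 35 → 46.
Letter: letters move forward 1 place in the alphabet, so Q, R, S, T, U, V → W → X.
Third coordinate — −5 each step: 35, 30, 25, 20, 15, 10 → 5 → 0.
So the next two triples are [35, W, 5] and [46, X, 0].

[35, W, 5], [46, X, 0]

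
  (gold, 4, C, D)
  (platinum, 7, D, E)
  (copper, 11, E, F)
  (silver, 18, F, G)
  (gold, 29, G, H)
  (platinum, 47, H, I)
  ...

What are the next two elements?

(copper, 76, I, J), (silver, 123, J, K)

Metal: repeats gold → platinum → copper → silver; gold, platinum, copper, silver, gold, platinum → copper → silver.
Second coordinate: each term is the sum of the two before it, so 4, 7, 11, 18, 29, 47 → 76 → 123.
First letter goes C, D, E, F, G, H → I → J (letters move forward 1 place in the alphabet).
Second letter — letters move forward 1 place in the alphabet: D, E, F, G, H, I → J → K.
So the next two elements are (copper, 76, I, J) and (silver, 123, J, K).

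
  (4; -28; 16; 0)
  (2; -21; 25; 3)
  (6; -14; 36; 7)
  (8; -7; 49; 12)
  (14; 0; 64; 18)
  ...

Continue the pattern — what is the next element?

First entry goes 4, 2, 6, 8, 14 → 22 (each term is the sum of the two before it).
Second entry — +7 each step: -28, -21, -14, -7, 0 → 7.
For the third entry, perfect squares: 4², 5², 6², …: 16, 25, 36, 49, 64 → 81.
Fourth entry: differences are 3, 4, 5, … (increasing by 1 each time), so 0, 3, 7, 12, 18 → 25.
Putting it together: (22; 7; 81; 25).

(22; 7; 81; 25)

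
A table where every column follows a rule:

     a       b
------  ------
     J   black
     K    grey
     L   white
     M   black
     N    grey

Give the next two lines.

Column a: letters move forward 1 place in the alphabet; J, K, L, M, N → O → P.
Column b: repeats black → grey → white; black, grey, white, black, grey → white → black.
Putting the parts together: O  white and then P  black.

O  white; P  black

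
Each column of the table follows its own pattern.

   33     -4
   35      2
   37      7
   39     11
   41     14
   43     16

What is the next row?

45  17

First component goes 33, 35, 37, 39, 41, 43 → 45 (+2 each step).
Second component: differences are 6, 5, 4, … (decreasing by 1 each time), so -4, 2, 7, 11, 14, 16 → 17.
Putting it together: 45  17.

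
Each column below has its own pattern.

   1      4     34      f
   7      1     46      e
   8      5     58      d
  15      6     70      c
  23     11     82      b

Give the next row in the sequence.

For the first component, each term is the sum of the two before it: 1, 7, 8, 15, 23 → 38.
Second component: each term is the sum of the two before it; 4, 1, 5, 6, 11 → 17.
For the third component, +12 each step: 34, 46, 58, 70, 82 → 94.
Letter: letters move back 1 place in the alphabet, so f, e, d, c, b → a.
Combining the parts gives 38  17  94  a.

38  17  94  a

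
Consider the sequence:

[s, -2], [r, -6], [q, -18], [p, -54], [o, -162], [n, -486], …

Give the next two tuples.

[m, -1458], [l, -4374]

For the letter, letters move back 1 place in the alphabet: s, r, q, p, o, n → m → l.
For the second coordinate, ×3 each step: -2, -6, -18, -54, -162, -486 → -1458 → -4374.
Putting the parts together: [m, -1458] and then [l, -4374].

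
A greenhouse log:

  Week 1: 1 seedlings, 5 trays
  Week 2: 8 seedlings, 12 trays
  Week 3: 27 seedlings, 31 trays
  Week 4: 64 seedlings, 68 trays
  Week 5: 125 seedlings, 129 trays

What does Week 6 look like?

216 seedlings, 220 trays

For the seedlings, perfect cubes: 1³, 2³, 3³, …: 1, 8, 27, 64, 125 → 216.
Trays — always 4 more than the seedlings: 5, 12, 31, 68, 129 → 220.
Putting it together: 216 seedlings, 220 trays.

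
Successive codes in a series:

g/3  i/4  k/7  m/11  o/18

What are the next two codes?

Letter — letters move forward 2 places in the alphabet: g, i, k, m, o → q → s.
Second component — each term is the sum of the two before it: 3, 4, 7, 11, 18 → 29 → 47.
So the next two codes are q/29 and s/47.

q/29, s/47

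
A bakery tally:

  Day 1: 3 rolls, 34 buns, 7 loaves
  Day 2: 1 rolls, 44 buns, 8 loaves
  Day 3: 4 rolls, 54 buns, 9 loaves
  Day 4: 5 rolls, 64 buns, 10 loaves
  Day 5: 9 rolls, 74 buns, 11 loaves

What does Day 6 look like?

14 rolls, 84 buns, 12 loaves

Rolls — each term is the sum of the two before it: 3, 1, 4, 5, 9 → 14.
For the buns, +10 each step: 34, 44, 54, 64, 74 → 84.
Loaves: 7, 8, 9, 10, 11 → 12 (+1 each step).
Combining the parts gives 14 rolls, 84 buns, 12 loaves.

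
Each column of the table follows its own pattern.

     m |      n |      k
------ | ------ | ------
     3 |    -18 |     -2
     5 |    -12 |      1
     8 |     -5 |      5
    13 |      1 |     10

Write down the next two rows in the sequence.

Column m: each term is the sum of the two before it; 3, 5, 8, 13 → 21 → 34.
Column n: alternating steps +6, +7, +6, +7, …; -18, -12, -5, 1 → 8 → 14.
Column k: differences are 3, 4, 5, … (increasing by 1 each time); -2, 1, 5, 10 → 16 → 23.
Putting the parts together: 21  8  16 and then 34  14  23.

21  8  16; 34  14  23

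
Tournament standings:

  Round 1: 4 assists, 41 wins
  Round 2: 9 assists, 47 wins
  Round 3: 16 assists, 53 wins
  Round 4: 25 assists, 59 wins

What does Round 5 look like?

Assists: perfect squares: 2², 3², 4², …; 4, 9, 16, 25 → 36.
Wins: +6 each step; 41, 47, 53, 59 → 65.
Combining the parts gives 36 assists, 65 wins.

36 assists, 65 wins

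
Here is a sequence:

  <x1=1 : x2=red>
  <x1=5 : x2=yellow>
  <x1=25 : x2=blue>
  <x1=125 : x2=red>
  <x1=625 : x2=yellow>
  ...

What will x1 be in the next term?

3125

X1 goes 1, 5, 25, 125, 625 → 3125 (×5 each step).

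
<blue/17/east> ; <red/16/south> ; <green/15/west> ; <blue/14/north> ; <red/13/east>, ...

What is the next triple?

<green/12/south>

Colour goes blue, red, green, blue, red → green (repeats blue → red → green).
Second part — −1 each step: 17, 16, 15, 14, 13 → 12.
Direction: repeats east → south → west → north, so east, south, west, north, east → south.
Combining the parts gives <green/12/south>.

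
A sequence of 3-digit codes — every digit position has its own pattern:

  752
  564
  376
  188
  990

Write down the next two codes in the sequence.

First digit: −2 each step, mod 10; 7, 5, 3, 1, 9 → 7 → 5.
Second digit — +1 each step, mod 10: 5, 6, 7, 8, 9 → 0 → 1.
Third digit goes 2, 4, 6, 8, 0 → 2 → 4 (+2 each step, mod 10).
Putting the parts together: 702 and then 514.

702, 514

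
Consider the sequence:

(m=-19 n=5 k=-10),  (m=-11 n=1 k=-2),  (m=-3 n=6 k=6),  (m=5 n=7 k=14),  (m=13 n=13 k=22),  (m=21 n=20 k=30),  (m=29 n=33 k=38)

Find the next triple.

M — +8 each step: -19, -11, -3, 5, 13, 21, 29 → 37.
For the n, each term is the sum of the two before it: 5, 1, 6, 7, 13, 20, 33 → 53.
For the k, always 9 more than the m: -10, -2, 6, 14, 22, 30, 38 → 46.
So the next triple is (m=37 n=53 k=46).

(m=37 n=53 k=46)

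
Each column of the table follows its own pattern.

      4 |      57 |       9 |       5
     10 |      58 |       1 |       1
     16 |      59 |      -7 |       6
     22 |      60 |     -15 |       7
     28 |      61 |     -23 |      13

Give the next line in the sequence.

34  62  -31  20

First component: +6 each step, so 4, 10, 16, 22, 28 → 34.
For the second component, +1 each step: 57, 58, 59, 60, 61 → 62.
Third component goes 9, 1, -7, -15, -23 → -31 (−8 each step).
Fourth component: each term is the sum of the two before it, so 5, 1, 6, 7, 13 → 20.
Putting it together: 34  62  -31  20.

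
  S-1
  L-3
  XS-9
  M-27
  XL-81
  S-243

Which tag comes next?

L-729

Size: S, L, XS, M, XL, S → L (repeats S → L → XS → M → XL).
Second component: ×3 each step; 1, 3, 9, 27, 81, 243 → 729.
Putting it together: L-729.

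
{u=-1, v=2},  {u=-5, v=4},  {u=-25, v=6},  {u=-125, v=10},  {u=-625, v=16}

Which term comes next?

{u=-3125, v=26}

For the u, ×5 each step: -1, -5, -25, -125, -625 → -3125.
For the v, each term is the sum of the two before it: 2, 4, 6, 10, 16 → 26.
So the next term is {u=-3125, v=26}.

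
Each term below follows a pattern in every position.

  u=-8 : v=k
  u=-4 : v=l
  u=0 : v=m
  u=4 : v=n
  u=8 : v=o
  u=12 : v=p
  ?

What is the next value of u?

16

U: +4 each step; -8, -4, 0, 4, 8, 12 → 16.
V: letters move forward 1 place in the alphabet; k, l, m, n, o, p → q.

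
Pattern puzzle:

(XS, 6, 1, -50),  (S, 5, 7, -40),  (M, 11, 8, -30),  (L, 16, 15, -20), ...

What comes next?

Size — runs through clothing sizes XS→XL: XS, S, M, L → XL.
Second value: each term is the sum of the two before it; 6, 5, 11, 16 → 27.
Third value: each term is the sum of the two before it; 1, 7, 8, 15 → 23.
Fourth value — +10 each step: -50, -40, -30, -20 → -10.
Putting it together: (XL, 27, 23, -10).

(XL, 27, 23, -10)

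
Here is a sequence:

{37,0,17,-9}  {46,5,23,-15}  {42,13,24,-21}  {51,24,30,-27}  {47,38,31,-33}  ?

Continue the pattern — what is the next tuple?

{56,55,37,-39}

For the first slot, alternating steps +9, −4, +9, −4, …: 37, 46, 42, 51, 47 → 56.
Second slot: differences are 5, 8, 11, … (increasing by 3 each time), so 0, 5, 13, 24, 38 → 55.
Third slot: alternating steps +6, +1, +6, +1, …, so 17, 23, 24, 30, 31 → 37.
Fourth slot goes -9, -15, -21, -27, -33 → -39 (−6 each step).
Combining the parts gives {56,55,37,-39}.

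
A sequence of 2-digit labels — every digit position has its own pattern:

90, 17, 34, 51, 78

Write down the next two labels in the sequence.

95 then 12

First digit: +2 each step, mod 10, so 9, 1, 3, 5, 7 → 9 → 1.
Second digit: −3 each step, mod 10, so 0, 7, 4, 1, 8 → 5 → 2.
Putting the parts together: 95 and then 12.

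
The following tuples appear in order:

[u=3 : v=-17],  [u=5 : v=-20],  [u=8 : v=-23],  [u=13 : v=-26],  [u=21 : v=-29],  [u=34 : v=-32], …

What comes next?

[u=55 : v=-35]

For the u, each term is the sum of the two before it: 3, 5, 8, 13, 21, 34 → 55.
For the v, −3 each step: -17, -20, -23, -26, -29, -32 → -35.
Combining the parts gives [u=55 : v=-35].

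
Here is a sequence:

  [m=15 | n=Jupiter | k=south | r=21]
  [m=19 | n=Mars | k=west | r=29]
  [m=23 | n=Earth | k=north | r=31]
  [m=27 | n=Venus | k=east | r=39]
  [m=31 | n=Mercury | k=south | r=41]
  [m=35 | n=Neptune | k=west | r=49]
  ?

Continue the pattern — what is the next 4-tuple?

M — +4 each step: 15, 19, 23, 27, 31, 35 → 39.
N: runs backward through the planets Mercury→Neptune, so Jupiter, Mars, Earth, Venus, Mercury, Neptune → Uranus.
For the k, repeats south → west → north → east: south, west, north, east, south, west → north.
R: alternating steps +8, +2, +8, +2, …; 21, 29, 31, 39, 41, 49 → 51.
So the next 4-tuple is [m=39 | n=Uranus | k=north | r=51].

[m=39 | n=Uranus | k=north | r=51]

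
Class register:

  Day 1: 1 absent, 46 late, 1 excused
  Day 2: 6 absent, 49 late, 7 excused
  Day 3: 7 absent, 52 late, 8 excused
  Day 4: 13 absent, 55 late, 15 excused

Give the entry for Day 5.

For the absent, each term is the sum of the two before it: 1, 6, 7, 13 → 20.
Late: +3 each step, so 46, 49, 52, 55 → 58.
Excused — each term is the sum of the two before it: 1, 7, 8, 15 → 23.
Putting it together: 20 absent, 58 late, 23 excused.

20 absent, 58 late, 23 excused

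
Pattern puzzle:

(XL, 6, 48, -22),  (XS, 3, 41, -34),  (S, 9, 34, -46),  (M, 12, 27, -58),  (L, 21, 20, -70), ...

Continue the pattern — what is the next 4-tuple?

Size: runs through clothing sizes XS→XL; XL, XS, S, M, L → XL.
Second coordinate: each term is the sum of the two before it; 6, 3, 9, 12, 21 → 33.
Third coordinate — −7 each step: 48, 41, 34, 27, 20 → 13.
Fourth coordinate: -22, -34, -46, -58, -70 → -82 (−12 each step).
Combining the parts gives (XL, 33, 13, -82).

(XL, 33, 13, -82)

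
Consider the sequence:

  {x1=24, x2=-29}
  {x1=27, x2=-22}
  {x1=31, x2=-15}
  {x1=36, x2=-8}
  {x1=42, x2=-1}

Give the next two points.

{x1=49, x2=6}, {x1=57, x2=13}

For the x1, differences are 3, 4, 5, … (increasing by 1 each time): 24, 27, 31, 36, 42 → 49 → 57.
X2: -29, -22, -15, -8, -1 → 6 → 13 (+7 each step).
Putting the parts together: {x1=49, x2=6} and then {x1=57, x2=13}.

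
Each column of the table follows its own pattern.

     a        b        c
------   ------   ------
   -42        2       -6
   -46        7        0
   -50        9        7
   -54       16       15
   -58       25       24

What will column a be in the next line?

-62

For the column a, −4 each step: -42, -46, -50, -54, -58 → -62.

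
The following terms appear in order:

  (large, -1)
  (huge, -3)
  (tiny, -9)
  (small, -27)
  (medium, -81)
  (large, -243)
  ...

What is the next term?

(huge, -729)

Size: large, huge, tiny, small, medium, large → huge (repeats large → huge → tiny → small → medium).
Second slot: -1, -3, -9, -27, -81, -243 → -729 (×3 each step).
Putting it together: (huge, -729).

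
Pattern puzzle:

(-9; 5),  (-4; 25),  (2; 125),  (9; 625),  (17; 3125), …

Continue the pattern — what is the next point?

(26; 15625)

First slot goes -9, -4, 2, 9, 17 → 26 (differences are 5, 6, 7, … (increasing by 1 each time)).
Second slot: ×5 each step, so 5, 25, 125, 625, 3125 → 15625.
Putting it together: (26; 15625).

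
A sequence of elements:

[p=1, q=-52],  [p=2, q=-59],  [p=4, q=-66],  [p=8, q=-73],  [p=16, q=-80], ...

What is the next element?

[p=32, q=-87]

P — ×2 each step: 1, 2, 4, 8, 16 → 32.
Q: −7 each step; -52, -59, -66, -73, -80 → -87.
Combining the parts gives [p=32, q=-87].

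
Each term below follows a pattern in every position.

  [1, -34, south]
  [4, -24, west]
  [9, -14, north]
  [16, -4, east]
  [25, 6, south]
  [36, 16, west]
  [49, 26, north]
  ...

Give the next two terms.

For the first value, perfect squares: 1², 2², 3², …: 1, 4, 9, 16, 25, 36, 49 → 64 → 81.
For the second value, +10 each step: -34, -24, -14, -4, 6, 16, 26 → 36 → 46.
Direction goes south, west, north, east, south, west, north → east → south (repeats south → west → north → east).
Putting the parts together: [64, 36, east] and then [81, 46, south].

[64, 36, east], [81, 46, south]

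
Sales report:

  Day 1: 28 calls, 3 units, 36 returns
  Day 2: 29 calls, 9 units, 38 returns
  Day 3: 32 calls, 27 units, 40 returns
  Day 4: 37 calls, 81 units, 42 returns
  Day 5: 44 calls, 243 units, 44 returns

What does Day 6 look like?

53 calls, 729 units, 46 returns

Calls — differences are 1, 3, 5, … (increasing by 2 each time): 28, 29, 32, 37, 44 → 53.
Units: ×3 each step, so 3, 9, 27, 81, 243 → 729.
Returns: +2 each step, so 36, 38, 40, 42, 44 → 46.
Combining the parts gives 53 calls, 729 units, 46 returns.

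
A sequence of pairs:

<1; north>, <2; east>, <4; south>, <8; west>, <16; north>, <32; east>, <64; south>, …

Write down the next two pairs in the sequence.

<128; west>, <256; north>

For the first component, ×2 each step: 1, 2, 4, 8, 16, 32, 64 → 128 → 256.
Direction — repeats north → east → south → west: north, east, south, west, north, east, south → west → north.
So the next two pairs are <128; west> and <256; north>.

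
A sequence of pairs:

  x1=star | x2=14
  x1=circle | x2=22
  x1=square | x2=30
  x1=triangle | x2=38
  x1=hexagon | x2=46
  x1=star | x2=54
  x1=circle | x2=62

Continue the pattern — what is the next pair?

X1: repeats star → circle → square → triangle → hexagon; star, circle, square, triangle, hexagon, star, circle → square.
For the x2, +8 each step: 14, 22, 30, 38, 46, 54, 62 → 70.
So the next pair is x1=square | x2=70.

x1=square | x2=70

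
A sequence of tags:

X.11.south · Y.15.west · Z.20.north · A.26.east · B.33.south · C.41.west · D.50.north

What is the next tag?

Letter — letters move forward 1 place in the alphabet, wrapping Z→A: X, Y, Z, A, B, C, D → E.
Second component: differences are 4, 5, 6, … (increasing by 1 each time); 11, 15, 20, 26, 33, 41, 50 → 60.
For the direction, repeats south → west → north → east: south, west, north, east, south, west, north → east.
Putting it together: E.60.east.

E.60.east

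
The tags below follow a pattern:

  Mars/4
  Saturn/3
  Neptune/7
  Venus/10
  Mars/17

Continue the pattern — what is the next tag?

Planet: Mars, Saturn, Neptune, Venus, Mars → Saturn (repeats Mars → Saturn → Neptune → Venus).
Second component: each term is the sum of the two before it, so 4, 3, 7, 10, 17 → 27.
So the next tag is Saturn/27.

Saturn/27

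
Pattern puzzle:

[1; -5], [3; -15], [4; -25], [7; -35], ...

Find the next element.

For the first coordinate, each term is the sum of the two before it: 1, 3, 4, 7 → 11.
Second coordinate: −10 each step; -5, -15, -25, -35 → -45.
Putting it together: [11; -45].

[11; -45]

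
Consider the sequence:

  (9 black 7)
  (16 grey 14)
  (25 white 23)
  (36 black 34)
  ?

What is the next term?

First component: perfect squares: 3², 4², 5², …, so 9, 16, 25, 36 → 49.
Shade: black, grey, white, black → grey (repeats black → grey → white).
Third component — always 2 less than the first component: 7, 14, 23, 34 → 47.
So the next term is (49 grey 47).

(49 grey 47)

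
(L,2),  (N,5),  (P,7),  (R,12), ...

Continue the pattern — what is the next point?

(T,19)

Letter goes L, N, P, R → T (letters move forward 2 places in the alphabet).
Second slot — each term is the sum of the two before it: 2, 5, 7, 12 → 19.
Putting it together: (T,19).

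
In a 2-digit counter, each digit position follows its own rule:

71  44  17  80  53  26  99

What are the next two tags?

62 then 35

First digit: −3 each step, mod 10, so 7, 4, 1, 8, 5, 2, 9 → 6 → 3.
Second digit: +3 each step, mod 10, so 1, 4, 7, 0, 3, 6, 9 → 2 → 5.
So the next two tags are 62 and 35.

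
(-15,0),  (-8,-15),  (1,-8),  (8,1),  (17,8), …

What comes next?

For the first value, alternating steps +7, +9, +7, +9, …: -15, -8, 1, 8, 17 → 24.
For the second value, always the previous value of the first value: 0, -15, -8, 1, 8 → 17.
So the next term is (24,17).

(24,17)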